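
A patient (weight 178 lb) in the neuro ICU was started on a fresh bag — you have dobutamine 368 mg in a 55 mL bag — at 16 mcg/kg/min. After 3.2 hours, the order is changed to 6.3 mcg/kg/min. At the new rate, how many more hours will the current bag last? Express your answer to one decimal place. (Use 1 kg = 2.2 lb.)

3.9 hours

Initial rate:
Weight = 178 lb ÷ 2.2 lb/kg = 80.90909 kg
Dose = 16 mcg/kg/min × 80.90909 kg = 1294.545 mcg/min
1294.545 mcg/min × 60 min/hr = 77672.73 mcg/hr
Concentration = 368 mg ÷ 55 mL = 6.690909 mg/mL = 6690.909 mcg/mL
Rate = 77672.73 mcg/hr ÷ 6690.909 mcg/mL = 11.6087 mL/hr
Volume infused so far = 11.6087 mL/hr × 3.2 hr = 37.14783 mL
Volume remaining = 55 − 37.14783 = 17.85217 mL
New rate:
Dose = 6.3 mcg/kg/min × 80.90909 kg = 509.7273 mcg/min
509.7273 mcg/min × 60 min/hr = 30583.64 mcg/hr
Rate = 30583.64 mcg/hr ÷ 6690.909 mcg/mL = 4.570924 mL/hr
Time remaining = 17.85217 mL ÷ 4.570924 mL/hr = 3.905594 hr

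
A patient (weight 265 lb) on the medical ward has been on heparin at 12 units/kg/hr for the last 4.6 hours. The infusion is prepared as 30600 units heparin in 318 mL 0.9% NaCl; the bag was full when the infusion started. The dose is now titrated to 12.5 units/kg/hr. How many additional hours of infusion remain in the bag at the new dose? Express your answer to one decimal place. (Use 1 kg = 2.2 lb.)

Initial rate:
Weight = 265 lb ÷ 2.2 lb/kg = 120.4545 kg
Dose = 12 units/kg/hr × 120.4545 kg = 1445.455 units/hr
Concentration = 30600 units ÷ 318 mL = 96.22642 units/mL
Rate = 1445.455 units/hr ÷ 96.22642 units/mL = 15.02139 mL/hr
Volume infused so far = 15.02139 mL/hr × 4.6 hr = 69.0984 mL
Volume remaining = 318 − 69.0984 = 248.9016 mL
New rate:
Dose = 12.5 units/kg/hr × 120.4545 kg = 1505.682 units/hr
Rate = 1505.682 units/hr ÷ 96.22642 units/mL = 15.64728 mL/hr
Time remaining = 248.9016 mL ÷ 15.64728 mL/hr = 15.90702 hr

15.9 hours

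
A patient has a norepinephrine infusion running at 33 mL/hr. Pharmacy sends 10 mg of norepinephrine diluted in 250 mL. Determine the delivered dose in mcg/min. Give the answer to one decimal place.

Concentration = 10 mg ÷ 250 mL = 0.04 mg/mL = 40 mcg/mL
Drug rate = 33 mL/hr × 40 mcg/mL = 1320 mcg/hr
1320 mcg/hr ÷ 60 min/hr = 22 mcg/min

22.0 mcg/min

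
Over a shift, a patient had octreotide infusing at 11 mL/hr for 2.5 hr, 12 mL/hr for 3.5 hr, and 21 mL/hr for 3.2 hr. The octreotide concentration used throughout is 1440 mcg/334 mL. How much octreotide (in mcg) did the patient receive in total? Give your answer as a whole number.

Concentration = 1440 mcg ÷ 334 mL = 4.311377 mcg/mL
Stage 1: 11 mL/hr × 2.5 hr = 27.5 mL → 27.5 mL × 4.311377 mcg/mL = 118.5629 mcg
Stage 2: 12 mL/hr × 3.5 hr = 42 mL → 42 mL × 4.311377 mcg/mL = 181.0778 mcg
Stage 3: 21 mL/hr × 3.2 hr = 67.2 mL → 67.2 mL × 4.311377 mcg/mL = 289.7246 mcg
Total = 118.5629 + 181.0778 + 289.7246 = 589.3653 mcg

589 mcg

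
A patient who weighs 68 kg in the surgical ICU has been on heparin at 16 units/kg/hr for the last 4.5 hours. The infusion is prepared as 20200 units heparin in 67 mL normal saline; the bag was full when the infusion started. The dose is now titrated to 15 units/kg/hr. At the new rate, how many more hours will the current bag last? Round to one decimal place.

15.0 hours

Initial rate:
Dose = 16 units/kg/hr × 68 kg = 1088 units/hr
Concentration = 20200 units ÷ 67 mL = 301.4925 units/mL
Rate = 1088 units/hr ÷ 301.4925 units/mL = 3.608713 mL/hr
Volume infused so far = 3.608713 mL/hr × 4.5 hr = 16.23921 mL
Volume remaining = 67 − 16.23921 = 50.76079 mL
New rate:
Dose = 15 units/kg/hr × 68 kg = 1020 units/hr
Rate = 1020 units/hr ÷ 301.4925 units/mL = 3.383168 mL/hr
Time remaining = 50.76079 mL ÷ 3.383168 mL/hr = 15.00392 hr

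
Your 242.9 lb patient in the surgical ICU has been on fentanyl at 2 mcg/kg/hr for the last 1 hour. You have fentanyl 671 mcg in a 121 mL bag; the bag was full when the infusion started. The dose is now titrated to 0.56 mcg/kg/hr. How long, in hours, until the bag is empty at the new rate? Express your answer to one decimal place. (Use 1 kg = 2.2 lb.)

Initial rate:
Weight = 242.9 lb ÷ 2.2 lb/kg = 110.4091 kg
Dose = 2 mcg/kg/hr × 110.4091 kg = 220.8182 mcg/hr
Concentration = 671 mcg ÷ 121 mL = 5.545455 mcg/mL
Rate = 220.8182 mcg/hr ÷ 5.545455 mcg/mL = 39.81967 mL/hr
Volume infused so far = 39.81967 mL/hr × 1 hr = 39.81967 mL
Volume remaining = 121 − 39.81967 = 81.18033 mL
New rate:
Dose = 0.56 mcg/kg/hr × 110.4091 kg = 61.82909 mcg/hr
Rate = 61.82909 mcg/hr ÷ 5.545455 mcg/mL = 11.14951 mL/hr
Time remaining = 81.18033 mL ÷ 11.14951 mL/hr = 7.281068 hr

7.3 hours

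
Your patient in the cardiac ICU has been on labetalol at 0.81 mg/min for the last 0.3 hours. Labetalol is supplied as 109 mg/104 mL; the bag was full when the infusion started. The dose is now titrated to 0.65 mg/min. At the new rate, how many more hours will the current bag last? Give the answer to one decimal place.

Initial rate:
0.81 mg/min × 60 min/hr = 48.6 mg/hr
Concentration = 109 mg ÷ 104 mL = 1.048077 mg/mL
Rate = 48.6 mg/hr ÷ 1.048077 mg/mL = 46.37064 mL/hr
Volume infused so far = 46.37064 mL/hr × 0.3 hr = 13.91119 mL
Volume remaining = 104 − 13.91119 = 90.08881 mL
New rate:
0.65 mg/min × 60 min/hr = 39 mg/hr
Rate = 39 mg/hr ÷ 1.048077 mg/mL = 37.21101 mL/hr
Time remaining = 90.08881 mL ÷ 37.21101 mL/hr = 2.421026 hr

2.4 hours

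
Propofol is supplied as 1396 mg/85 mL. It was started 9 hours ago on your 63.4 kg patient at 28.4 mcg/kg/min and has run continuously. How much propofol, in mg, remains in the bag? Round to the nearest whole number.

Dose = 28.4 mcg/kg/min × 63.4 kg = 1800.56 mcg/min
1800.56 mcg/min × 60 min/hr = 108033.6 mcg/hr
Concentration = 1396 mg ÷ 85 mL = 16.42353 mg/mL = 16423.53 mcg/mL
Rate = 108033.6 mcg/hr ÷ 16423.53 mcg/mL = 6.577977 mL/hr
Volume infused = 6.577977 mL/hr × 9 hr = 59.20179 mL
Volume remaining = 85 − 59.20179 = 25.79821 mL
Drug remaining = 25.79821 mL × 16423.53 mcg/mL = 423697.6 mcg = 423.6976 mg

424 mg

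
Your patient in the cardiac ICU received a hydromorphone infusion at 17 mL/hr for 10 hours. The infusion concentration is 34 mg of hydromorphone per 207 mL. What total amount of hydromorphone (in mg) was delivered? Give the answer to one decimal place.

27.9 mg

Concentration = 34 mg ÷ 207 mL = 0.1642512 mg/mL
Drug rate = 17 mL/hr × 0.1642512 mg/mL = 2.792271 mg/hr
Total = 2.792271 mg/hr × 10 hr = 27.92271 mg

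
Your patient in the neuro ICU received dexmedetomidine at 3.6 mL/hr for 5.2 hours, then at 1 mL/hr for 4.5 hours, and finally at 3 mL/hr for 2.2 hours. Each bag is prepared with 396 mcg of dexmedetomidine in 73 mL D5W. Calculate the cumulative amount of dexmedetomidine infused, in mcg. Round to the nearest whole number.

Concentration = 396 mcg ÷ 73 mL = 5.424658 mcg/mL
Stage 1: 3.6 mL/hr × 5.2 hr = 18.72 mL → 18.72 mL × 5.424658 mcg/mL = 101.5496 mcg
Stage 2: 1 mL/hr × 4.5 hr = 4.5 mL → 4.5 mL × 5.424658 mcg/mL = 24.41096 mcg
Stage 3: 3 mL/hr × 2.2 hr = 6.6 mL → 6.6 mL × 5.424658 mcg/mL = 35.80274 mcg
Total = 101.5496 + 24.41096 + 35.80274 = 161.7633 mcg

162 mcg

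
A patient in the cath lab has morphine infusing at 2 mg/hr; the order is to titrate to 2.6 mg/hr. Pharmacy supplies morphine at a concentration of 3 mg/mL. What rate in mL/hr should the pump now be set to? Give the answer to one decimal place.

0.9 mL/hr

Rate = 2.6 mg/hr ÷ 3 mg/mL = 0.8666667 mL/hr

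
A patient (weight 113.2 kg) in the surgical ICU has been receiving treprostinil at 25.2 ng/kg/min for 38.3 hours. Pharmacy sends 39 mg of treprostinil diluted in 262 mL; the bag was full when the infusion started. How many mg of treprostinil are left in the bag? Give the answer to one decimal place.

32.4 mg

Dose = 25.2 ng/kg/min × 113.2 kg = 2852.64 ng/min
2852.64 ng/min × 60 min/hr = 171158.4 ng/hr
Concentration = 39 mg ÷ 262 mL = 0.148855 mg/mL = 148855 ng/mL
Rate = 171158.4 ng/hr ÷ 148855 ng/mL = 1.149833 mL/hr
Volume infused = 1.149833 mL/hr × 38.3 hr = 44.03862 mL
Volume remaining = 262 − 44.03862 = 217.9614 mL
Drug remaining = 217.9614 mL × 148855 ng/mL = 32444633 ng = 32.44463 mg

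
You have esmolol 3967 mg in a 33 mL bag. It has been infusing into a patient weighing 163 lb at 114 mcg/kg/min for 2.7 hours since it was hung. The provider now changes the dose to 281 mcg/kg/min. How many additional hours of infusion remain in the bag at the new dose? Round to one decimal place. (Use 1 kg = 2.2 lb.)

2.1 hours

Initial rate:
Weight = 163 lb ÷ 2.2 lb/kg = 74.09091 kg
Dose = 114 mcg/kg/min × 74.09091 kg = 8446.364 mcg/min
8446.364 mcg/min × 60 min/hr = 506781.8 mcg/hr
Concentration = 3967 mg ÷ 33 mL = 120.2121 mg/mL = 120212.1 mcg/mL
Rate = 506781.8 mcg/hr ÷ 120212.1 mcg/mL = 4.21573 mL/hr
Volume infused so far = 4.21573 mL/hr × 2.7 hr = 11.38247 mL
Volume remaining = 33 − 11.38247 = 21.61753 mL
New rate:
Dose = 281 mcg/kg/min × 74.09091 kg = 20819.55 mcg/min
20819.55 mcg/min × 60 min/hr = 1249173 mcg/hr
Rate = 1249173 mcg/hr ÷ 120212.1 mcg/mL = 10.3914 mL/hr
Time remaining = 21.61753 mL ÷ 10.3914 mL/hr = 2.080328 hr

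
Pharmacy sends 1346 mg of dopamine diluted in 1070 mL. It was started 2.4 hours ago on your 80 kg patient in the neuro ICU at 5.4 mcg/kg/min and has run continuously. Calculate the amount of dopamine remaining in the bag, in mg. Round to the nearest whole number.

Dose = 5.4 mcg/kg/min × 80 kg = 432 mcg/min
432 mcg/min × 60 min/hr = 25920 mcg/hr
Concentration = 1346 mg ÷ 1070 mL = 1.257944 mg/mL = 1257.944 mcg/mL
Rate = 25920 mcg/hr ÷ 1257.944 mcg/mL = 20.60505 mL/hr
Volume infused = 20.60505 mL/hr × 2.4 hr = 49.45212 mL
Volume remaining = 1070 − 49.45212 = 1020.548 mL
Drug remaining = 1020.548 mL × 1257.944 mcg/mL = 1283792 mcg = 1283.792 mg

1284 mg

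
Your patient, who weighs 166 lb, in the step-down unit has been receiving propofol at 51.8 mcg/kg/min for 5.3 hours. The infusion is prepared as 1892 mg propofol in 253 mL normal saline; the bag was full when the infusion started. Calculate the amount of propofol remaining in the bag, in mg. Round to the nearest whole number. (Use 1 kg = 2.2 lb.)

649 mg

Weight = 166 lb ÷ 2.2 lb/kg = 75.45455 kg
Dose = 51.8 mcg/kg/min × 75.45455 kg = 3908.545 mcg/min
3908.545 mcg/min × 60 min/hr = 234512.7 mcg/hr
Concentration = 1892 mg ÷ 253 mL = 7.478261 mg/mL = 7478.261 mcg/mL
Rate = 234512.7 mcg/hr ÷ 7478.261 mcg/mL = 31.35926 mL/hr
Volume infused = 31.35926 mL/hr × 5.3 hr = 166.2041 mL
Volume remaining = 253 − 166.2041 = 86.79592 mL
Drug remaining = 86.79592 mL × 7478.261 mcg/mL = 649082.5 mcg = 649.0825 mg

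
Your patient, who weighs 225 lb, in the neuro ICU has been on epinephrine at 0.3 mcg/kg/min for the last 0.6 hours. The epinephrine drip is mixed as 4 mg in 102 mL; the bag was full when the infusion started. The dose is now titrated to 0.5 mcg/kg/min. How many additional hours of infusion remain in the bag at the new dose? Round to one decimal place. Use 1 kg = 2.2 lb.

0.9 hours

Initial rate:
Weight = 225 lb ÷ 2.2 lb/kg = 102.2727 kg
Dose = 0.3 mcg/kg/min × 102.2727 kg = 30.68182 mcg/min
30.68182 mcg/min × 60 min/hr = 1840.909 mcg/hr
Concentration = 4 mg ÷ 102 mL = 0.03921569 mg/mL = 39.21569 mcg/mL
Rate = 1840.909 mcg/hr ÷ 39.21569 mcg/mL = 46.94318 mL/hr
Volume infused so far = 46.94318 mL/hr × 0.6 hr = 28.16591 mL
Volume remaining = 102 − 28.16591 = 73.83409 mL
New rate:
Dose = 0.5 mcg/kg/min × 102.2727 kg = 51.13636 mcg/min
51.13636 mcg/min × 60 min/hr = 3068.182 mcg/hr
Rate = 3068.182 mcg/hr ÷ 39.21569 mcg/mL = 78.23864 mL/hr
Time remaining = 73.83409 mL ÷ 78.23864 mL/hr = 0.9437037 hr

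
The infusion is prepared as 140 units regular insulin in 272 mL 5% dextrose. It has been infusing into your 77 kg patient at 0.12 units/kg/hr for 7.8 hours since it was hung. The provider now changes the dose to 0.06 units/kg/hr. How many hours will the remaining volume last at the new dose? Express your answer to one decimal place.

14.7 hours

Initial rate:
Dose = 0.12 units/kg/hr × 77 kg = 9.24 units/hr
Concentration = 140 units ÷ 272 mL = 0.5147059 units/mL
Rate = 9.24 units/hr ÷ 0.5147059 units/mL = 17.952 mL/hr
Volume infused so far = 17.952 mL/hr × 7.8 hr = 140.0256 mL
Volume remaining = 272 − 140.0256 = 131.9744 mL
New rate:
Dose = 0.06 units/kg/hr × 77 kg = 4.62 units/hr
Rate = 4.62 units/hr ÷ 0.5147059 units/mL = 8.976 mL/hr
Time remaining = 131.9744 mL ÷ 8.976 mL/hr = 14.70303 hr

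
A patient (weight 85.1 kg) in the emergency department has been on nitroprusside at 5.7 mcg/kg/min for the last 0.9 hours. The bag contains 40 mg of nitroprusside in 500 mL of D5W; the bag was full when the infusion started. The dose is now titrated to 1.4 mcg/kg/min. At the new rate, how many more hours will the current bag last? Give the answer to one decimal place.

1.9 hours

Initial rate:
Dose = 5.7 mcg/kg/min × 85.1 kg = 485.07 mcg/min
485.07 mcg/min × 60 min/hr = 29104.2 mcg/hr
Concentration = 40 mg ÷ 500 mL = 0.08 mg/mL = 80 mcg/mL
Rate = 29104.2 mcg/hr ÷ 80 mcg/mL = 363.8025 mL/hr
Volume infused so far = 363.8025 mL/hr × 0.9 hr = 327.4223 mL
Volume remaining = 500 − 327.4223 = 172.5777 mL
New rate:
Dose = 1.4 mcg/kg/min × 85.1 kg = 119.14 mcg/min
119.14 mcg/min × 60 min/hr = 7148.4 mcg/hr
Rate = 7148.4 mcg/hr ÷ 80 mcg/mL = 89.355 mL/hr
Time remaining = 172.5777 mL ÷ 89.355 mL/hr = 1.931372 hr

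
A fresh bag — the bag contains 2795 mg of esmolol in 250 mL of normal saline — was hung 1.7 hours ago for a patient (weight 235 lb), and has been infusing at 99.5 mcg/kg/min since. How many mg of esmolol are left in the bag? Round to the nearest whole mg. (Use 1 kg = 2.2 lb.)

Weight = 235 lb ÷ 2.2 lb/kg = 106.8182 kg
Dose = 99.5 mcg/kg/min × 106.8182 kg = 10628.41 mcg/min
10628.41 mcg/min × 60 min/hr = 637704.5 mcg/hr
Concentration = 2795 mg ÷ 250 mL = 11.18 mg/mL = 11180 mcg/mL
Rate = 637704.5 mcg/hr ÷ 11180 mcg/mL = 57.03976 mL/hr
Volume infused = 57.03976 mL/hr × 1.7 hr = 96.9676 mL
Volume remaining = 250 − 96.9676 = 153.0324 mL
Drug remaining = 153.0324 mL × 11180 mcg/mL = 1710902 mcg = 1710.902 mg

1711 mg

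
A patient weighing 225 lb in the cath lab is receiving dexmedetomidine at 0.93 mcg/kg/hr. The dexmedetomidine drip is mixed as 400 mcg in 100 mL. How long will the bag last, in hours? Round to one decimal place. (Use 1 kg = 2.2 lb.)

4.2 hours

Weight = 225 lb ÷ 2.2 lb/kg = 102.2727 kg
Dose = 0.93 mcg/kg/hr × 102.2727 kg = 95.11364 mcg/hr
Concentration = 400 mcg ÷ 100 mL = 4 mcg/mL
Rate = 95.11364 mcg/hr ÷ 4 mcg/mL = 23.77841 mL/hr
Duration = 100 mL ÷ 23.77841 mL/hr = 4.205496 hr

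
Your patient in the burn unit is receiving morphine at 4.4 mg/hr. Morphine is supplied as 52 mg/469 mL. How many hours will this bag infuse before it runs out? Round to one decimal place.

Concentration = 52 mg ÷ 469 mL = 0.1108742 mg/mL
Rate = 4.4 mg/hr ÷ 0.1108742 mg/mL = 39.68462 mL/hr
Duration = 469 mL ÷ 39.68462 mL/hr = 11.81818 hr

11.8 hours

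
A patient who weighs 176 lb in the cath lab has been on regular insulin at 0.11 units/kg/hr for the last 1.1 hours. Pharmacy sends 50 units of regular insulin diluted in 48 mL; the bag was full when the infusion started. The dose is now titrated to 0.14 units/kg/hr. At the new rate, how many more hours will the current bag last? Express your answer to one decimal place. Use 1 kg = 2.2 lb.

Initial rate:
Weight = 176 lb ÷ 2.2 lb/kg = 80 kg
Dose = 0.11 units/kg/hr × 80 kg = 8.8 units/hr
Concentration = 50 units ÷ 48 mL = 1.041667 units/mL
Rate = 8.8 units/hr ÷ 1.041667 units/mL = 8.448 mL/hr
Volume infused so far = 8.448 mL/hr × 1.1 hr = 9.2928 mL
Volume remaining = 48 − 9.2928 = 38.7072 mL
New rate:
Dose = 0.14 units/kg/hr × 80 kg = 11.2 units/hr
Rate = 11.2 units/hr ÷ 1.041667 units/mL = 10.752 mL/hr
Time remaining = 38.7072 mL ÷ 10.752 mL/hr = 3.6 hr

3.6 hours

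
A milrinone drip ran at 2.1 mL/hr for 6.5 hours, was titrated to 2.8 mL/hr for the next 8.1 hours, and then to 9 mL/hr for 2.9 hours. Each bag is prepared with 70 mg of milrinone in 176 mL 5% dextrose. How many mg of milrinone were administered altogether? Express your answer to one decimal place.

Concentration = 70 mg ÷ 176 mL = 0.3977273 mg/mL
Stage 1: 2.1 mL/hr × 6.5 hr = 13.65 mL → 13.65 mL × 0.3977273 mg/mL = 5.428977 mg
Stage 2: 2.8 mL/hr × 8.1 hr = 22.68 mL → 22.68 mL × 0.3977273 mg/mL = 9.020455 mg
Stage 3: 9 mL/hr × 2.9 hr = 26.1 mL → 26.1 mL × 0.3977273 mg/mL = 10.38068 mg
Total = 5.428977 + 9.020455 + 10.38068 = 24.83011 mg

24.8 mg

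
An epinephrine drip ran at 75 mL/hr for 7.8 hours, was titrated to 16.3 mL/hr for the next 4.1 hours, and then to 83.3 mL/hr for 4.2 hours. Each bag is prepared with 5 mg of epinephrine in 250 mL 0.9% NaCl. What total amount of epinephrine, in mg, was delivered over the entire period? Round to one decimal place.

20.0 mg

Concentration = 5 mg ÷ 250 mL = 0.02 mg/mL
Stage 1: 75 mL/hr × 7.8 hr = 585 mL → 585 mL × 0.02 mg/mL = 11.7 mg
Stage 2: 16.3 mL/hr × 4.1 hr = 66.83 mL → 66.83 mL × 0.02 mg/mL = 1.3366 mg
Stage 3: 83.3 mL/hr × 4.2 hr = 349.86 mL → 349.86 mL × 0.02 mg/mL = 6.9972 mg
Total = 11.7 + 1.3366 + 6.9972 = 20.0338 mg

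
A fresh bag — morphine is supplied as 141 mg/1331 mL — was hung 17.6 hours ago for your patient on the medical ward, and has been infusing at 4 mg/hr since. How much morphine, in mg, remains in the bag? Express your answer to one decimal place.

Concentration = 141 mg ÷ 1331 mL = 0.1059354 mg/mL
Rate = 4 mg/hr ÷ 0.1059354 mg/mL = 37.75887 mL/hr
Volume infused = 37.75887 mL/hr × 17.6 hr = 664.556 mL
Volume remaining = 1331 − 664.556 = 666.444 mL
Drug remaining = 666.444 mL × 0.1059354 mg/mL = 70.6 mg

70.6 mg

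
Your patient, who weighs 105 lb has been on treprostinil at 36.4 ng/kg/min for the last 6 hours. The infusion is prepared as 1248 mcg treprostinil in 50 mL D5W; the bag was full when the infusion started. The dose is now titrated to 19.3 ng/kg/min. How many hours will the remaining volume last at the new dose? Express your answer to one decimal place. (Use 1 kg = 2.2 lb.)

Initial rate:
Weight = 105 lb ÷ 2.2 lb/kg = 47.72727 kg
Dose = 36.4 ng/kg/min × 47.72727 kg = 1737.273 ng/min
1737.273 ng/min × 60 min/hr = 104236.4 ng/hr
Concentration = 1248 mcg ÷ 50 mL = 24.96 mcg/mL = 24960 ng/mL
Rate = 104236.4 ng/hr ÷ 24960 ng/mL = 4.176136 mL/hr
Volume infused so far = 4.176136 mL/hr × 6 hr = 25.05682 mL
Volume remaining = 50 − 25.05682 = 24.94318 mL
New rate:
Dose = 19.3 ng/kg/min × 47.72727 kg = 921.1364 ng/min
921.1364 ng/min × 60 min/hr = 55268.18 ng/hr
Rate = 55268.18 ng/hr ÷ 24960 ng/mL = 2.21427 mL/hr
Time remaining = 24.94318 mL ÷ 2.21427 mL/hr = 11.26474 hr

11.3 hours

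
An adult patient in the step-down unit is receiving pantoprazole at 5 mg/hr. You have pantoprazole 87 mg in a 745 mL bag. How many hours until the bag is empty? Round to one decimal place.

Concentration = 87 mg ÷ 745 mL = 0.1167785 mg/mL
Rate = 5 mg/hr ÷ 0.1167785 mg/mL = 42.81609 mL/hr
Duration = 745 mL ÷ 42.81609 mL/hr = 17.4 hr

17.4 hours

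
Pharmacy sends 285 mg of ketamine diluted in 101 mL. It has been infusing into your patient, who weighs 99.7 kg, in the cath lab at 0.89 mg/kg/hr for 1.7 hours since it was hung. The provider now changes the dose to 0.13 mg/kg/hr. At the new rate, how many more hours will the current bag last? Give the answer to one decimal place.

10.4 hours

Initial rate:
Dose = 0.89 mg/kg/hr × 99.7 kg = 88.733 mg/hr
Concentration = 285 mg ÷ 101 mL = 2.821782 mg/mL
Rate = 88.733 mg/hr ÷ 2.821782 mg/mL = 31.44573 mL/hr
Volume infused so far = 31.44573 mL/hr × 1.7 hr = 53.45774 mL
Volume remaining = 101 − 53.45774 = 47.54226 mL
New rate:
Dose = 0.13 mg/kg/hr × 99.7 kg = 12.961 mg/hr
Rate = 12.961 mg/hr ÷ 2.821782 mg/mL = 4.593196 mL/hr
Time remaining = 47.54226 mL ÷ 4.593196 mL/hr = 10.35058 hr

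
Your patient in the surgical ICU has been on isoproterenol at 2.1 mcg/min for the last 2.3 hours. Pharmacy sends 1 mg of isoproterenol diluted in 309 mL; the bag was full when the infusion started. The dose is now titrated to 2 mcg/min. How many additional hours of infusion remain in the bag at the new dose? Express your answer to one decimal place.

5.9 hours

Initial rate:
2.1 mcg/min × 60 min/hr = 126 mcg/hr
Concentration = 1 mg ÷ 309 mL = 0.003236246 mg/mL = 3.236246 mcg/mL
Rate = 126 mcg/hr ÷ 3.236246 mcg/mL = 38.934 mL/hr
Volume infused so far = 38.934 mL/hr × 2.3 hr = 89.5482 mL
Volume remaining = 309 − 89.5482 = 219.4518 mL
New rate:
2 mcg/min × 60 min/hr = 120 mcg/hr
Rate = 120 mcg/hr ÷ 3.236246 mcg/mL = 37.08 mL/hr
Time remaining = 219.4518 mL ÷ 37.08 mL/hr = 5.918333 hr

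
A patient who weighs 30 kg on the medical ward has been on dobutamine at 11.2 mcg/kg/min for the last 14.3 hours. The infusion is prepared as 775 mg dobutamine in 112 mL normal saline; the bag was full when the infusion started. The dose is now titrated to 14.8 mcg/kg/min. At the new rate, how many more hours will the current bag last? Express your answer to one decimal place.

Initial rate:
Dose = 11.2 mcg/kg/min × 30 kg = 336 mcg/min
336 mcg/min × 60 min/hr = 20160 mcg/hr
Concentration = 775 mg ÷ 112 mL = 6.919643 mg/mL = 6919.643 mcg/mL
Rate = 20160 mcg/hr ÷ 6919.643 mcg/mL = 2.913445 mL/hr
Volume infused so far = 2.913445 mL/hr × 14.3 hr = 41.66227 mL
Volume remaining = 112 − 41.66227 = 70.33773 mL
New rate:
Dose = 14.8 mcg/kg/min × 30 kg = 444 mcg/min
444 mcg/min × 60 min/hr = 26640 mcg/hr
Rate = 26640 mcg/hr ÷ 6919.643 mcg/mL = 3.84991 mL/hr
Time remaining = 70.33773 mL ÷ 3.84991 mL/hr = 18.26997 hr

18.3 hours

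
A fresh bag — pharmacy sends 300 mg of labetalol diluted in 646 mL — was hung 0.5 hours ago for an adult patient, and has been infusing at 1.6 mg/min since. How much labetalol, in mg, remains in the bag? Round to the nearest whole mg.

252 mg

1.6 mg/min × 60 min/hr = 96 mg/hr
Concentration = 300 mg ÷ 646 mL = 0.4643963 mg/mL
Rate = 96 mg/hr ÷ 0.4643963 mg/mL = 206.72 mL/hr
Volume infused = 206.72 mL/hr × 0.5 hr = 103.36 mL
Volume remaining = 646 − 103.36 = 542.64 mL
Drug remaining = 542.64 mL × 0.4643963 mg/mL = 252 mg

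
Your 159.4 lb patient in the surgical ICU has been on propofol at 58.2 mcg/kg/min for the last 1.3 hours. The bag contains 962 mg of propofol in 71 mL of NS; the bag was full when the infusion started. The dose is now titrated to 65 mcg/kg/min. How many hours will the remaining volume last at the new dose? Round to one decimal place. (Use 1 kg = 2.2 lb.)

2.2 hours

Initial rate:
Weight = 159.4 lb ÷ 2.2 lb/kg = 72.45455 kg
Dose = 58.2 mcg/kg/min × 72.45455 kg = 4216.855 mcg/min
4216.855 mcg/min × 60 min/hr = 253011.3 mcg/hr
Concentration = 962 mg ÷ 71 mL = 13.5493 mg/mL = 13549.3 mcg/mL
Rate = 253011.3 mcg/hr ÷ 13549.3 mcg/mL = 18.67339 mL/hr
Volume infused so far = 18.67339 mL/hr × 1.3 hr = 24.27541 mL
Volume remaining = 71 − 24.27541 = 46.72459 mL
New rate:
Dose = 65 mcg/kg/min × 72.45455 kg = 4709.545 mcg/min
4709.545 mcg/min × 60 min/hr = 282572.7 mcg/hr
Rate = 282572.7 mcg/hr ÷ 13549.3 mcg/mL = 20.85516 mL/hr
Time remaining = 46.72459 mL ÷ 20.85516 mL/hr = 2.240433 hr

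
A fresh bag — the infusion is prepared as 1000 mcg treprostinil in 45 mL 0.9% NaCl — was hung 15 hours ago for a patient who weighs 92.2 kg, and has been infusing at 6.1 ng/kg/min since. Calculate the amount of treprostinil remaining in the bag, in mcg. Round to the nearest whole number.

494 mcg

Dose = 6.1 ng/kg/min × 92.2 kg = 562.42 ng/min
562.42 ng/min × 60 min/hr = 33745.2 ng/hr
Concentration = 1000 mcg ÷ 45 mL = 22.22222 mcg/mL = 22222.22 ng/mL
Rate = 33745.2 ng/hr ÷ 22222.22 ng/mL = 1.518534 mL/hr
Volume infused = 1.518534 mL/hr × 15 hr = 22.77801 mL
Volume remaining = 45 − 22.77801 = 22.22199 mL
Drug remaining = 22.22199 mL × 22222.22 ng/mL = 493822 ng = 493.822 mcg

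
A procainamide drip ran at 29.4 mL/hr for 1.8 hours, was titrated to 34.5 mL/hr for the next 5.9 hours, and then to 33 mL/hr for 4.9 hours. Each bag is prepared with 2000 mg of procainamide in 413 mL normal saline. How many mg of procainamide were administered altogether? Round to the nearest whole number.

2025 mg

Concentration = 2000 mg ÷ 413 mL = 4.842615 mg/mL
Stage 1: 29.4 mL/hr × 1.8 hr = 52.92 mL → 52.92 mL × 4.842615 mg/mL = 256.2712 mg
Stage 2: 34.5 mL/hr × 5.9 hr = 203.55 mL → 203.55 mL × 4.842615 mg/mL = 985.7143 mg
Stage 3: 33 mL/hr × 4.9 hr = 161.7 mL → 161.7 mL × 4.842615 mg/mL = 783.0508 mg
Total = 256.2712 + 985.7143 + 783.0508 = 2025.036 mg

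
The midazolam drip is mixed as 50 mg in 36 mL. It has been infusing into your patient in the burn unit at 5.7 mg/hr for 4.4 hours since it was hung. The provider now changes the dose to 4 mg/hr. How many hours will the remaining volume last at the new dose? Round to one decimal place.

6.2 hours

Initial rate:
Concentration = 50 mg ÷ 36 mL = 1.388889 mg/mL
Rate = 5.7 mg/hr ÷ 1.388889 mg/mL = 4.104 mL/hr
Volume infused so far = 4.104 mL/hr × 4.4 hr = 18.0576 mL
Volume remaining = 36 − 18.0576 = 17.9424 mL
New rate:
Rate = 4 mg/hr ÷ 1.388889 mg/mL = 2.88 mL/hr
Time remaining = 17.9424 mL ÷ 2.88 mL/hr = 6.23 hr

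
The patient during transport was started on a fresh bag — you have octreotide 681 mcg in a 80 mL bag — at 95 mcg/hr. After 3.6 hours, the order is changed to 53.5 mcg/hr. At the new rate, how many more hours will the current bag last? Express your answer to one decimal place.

Initial rate:
Concentration = 681 mcg ÷ 80 mL = 8.5125 mcg/mL
Rate = 95 mcg/hr ÷ 8.5125 mcg/mL = 11.16006 mL/hr
Volume infused so far = 11.16006 mL/hr × 3.6 hr = 40.17621 mL
Volume remaining = 80 − 40.17621 = 39.82379 mL
New rate:
Rate = 53.5 mcg/hr ÷ 8.5125 mcg/mL = 6.284875 mL/hr
Time remaining = 39.82379 mL ÷ 6.284875 mL/hr = 6.336449 hr

6.3 hours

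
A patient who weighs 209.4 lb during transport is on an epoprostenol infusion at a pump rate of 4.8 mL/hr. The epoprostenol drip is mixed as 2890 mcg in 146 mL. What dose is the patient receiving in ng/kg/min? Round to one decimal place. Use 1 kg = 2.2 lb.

16.6 ng/kg/min

Weight = 209.4 lb ÷ 2.2 lb/kg = 95.18182 kg
Concentration = 2890 mcg ÷ 146 mL = 19.79452 mcg/mL = 19794.52 ng/mL
Drug rate = 4.8 mL/hr × 19794.52 ng/mL = 95013.7 ng/hr
95013.7 ng/hr ÷ 60 min/hr = 1583.562 ng/min
1583.562 ng/min ÷ 95.18182 kg = 16.63723 ng/kg/min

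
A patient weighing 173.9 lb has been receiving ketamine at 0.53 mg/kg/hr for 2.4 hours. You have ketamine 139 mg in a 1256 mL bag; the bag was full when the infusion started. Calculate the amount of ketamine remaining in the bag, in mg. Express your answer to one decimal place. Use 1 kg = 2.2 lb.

Weight = 173.9 lb ÷ 2.2 lb/kg = 79.04545 kg
Dose = 0.53 mg/kg/hr × 79.04545 kg = 41.89409 mg/hr
Concentration = 139 mg ÷ 1256 mL = 0.1106688 mg/mL
Rate = 41.89409 mg/hr ÷ 0.1106688 mg/mL = 378.5538 mL/hr
Volume infused = 378.5538 mL/hr × 2.4 hr = 908.5291 mL
Volume remaining = 1256 − 908.5291 = 347.4709 mL
Drug remaining = 347.4709 mL × 0.1106688 mg/mL = 38.45418 mg

38.5 mg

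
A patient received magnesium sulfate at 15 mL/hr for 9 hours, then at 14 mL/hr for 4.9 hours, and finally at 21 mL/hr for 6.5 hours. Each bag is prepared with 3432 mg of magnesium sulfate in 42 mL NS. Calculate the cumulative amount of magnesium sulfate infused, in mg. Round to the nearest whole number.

27791 mg

Concentration = 3432 mg ÷ 42 mL = 81.71429 mg/mL
Stage 1: 15 mL/hr × 9 hr = 135 mL → 135 mL × 81.71429 mg/mL = 11031.43 mg
Stage 2: 14 mL/hr × 4.9 hr = 68.6 mL → 68.6 mL × 81.71429 mg/mL = 5605.6 mg
Stage 3: 21 mL/hr × 6.5 hr = 136.5 mL → 136.5 mL × 81.71429 mg/mL = 11154 mg
Total = 11031.43 + 5605.6 + 11154 = 27791.03 mg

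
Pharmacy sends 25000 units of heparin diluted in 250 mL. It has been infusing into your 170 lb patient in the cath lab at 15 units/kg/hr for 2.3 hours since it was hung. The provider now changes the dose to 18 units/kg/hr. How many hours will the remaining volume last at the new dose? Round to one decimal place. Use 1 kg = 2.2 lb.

Initial rate:
Weight = 170 lb ÷ 2.2 lb/kg = 77.27273 kg
Dose = 15 units/kg/hr × 77.27273 kg = 1159.091 units/hr
Concentration = 25000 units ÷ 250 mL = 100 units/mL
Rate = 1159.091 units/hr ÷ 100 units/mL = 11.59091 mL/hr
Volume infused so far = 11.59091 mL/hr × 2.3 hr = 26.65909 mL
Volume remaining = 250 − 26.65909 = 223.3409 mL
New rate:
Dose = 18 units/kg/hr × 77.27273 kg = 1390.909 units/hr
Rate = 1390.909 units/hr ÷ 100 units/mL = 13.90909 mL/hr
Time remaining = 223.3409 mL ÷ 13.90909 mL/hr = 16.05719 hr

16.1 hours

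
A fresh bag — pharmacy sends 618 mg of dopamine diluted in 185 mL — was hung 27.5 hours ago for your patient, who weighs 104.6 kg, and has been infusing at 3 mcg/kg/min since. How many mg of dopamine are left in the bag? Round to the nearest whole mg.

100 mg

Dose = 3 mcg/kg/min × 104.6 kg = 313.8 mcg/min
313.8 mcg/min × 60 min/hr = 18828 mcg/hr
Concentration = 618 mg ÷ 185 mL = 3.340541 mg/mL = 3340.541 mcg/mL
Rate = 18828 mcg/hr ÷ 3340.541 mcg/mL = 5.636214 mL/hr
Volume infused = 5.636214 mL/hr × 27.5 hr = 154.9959 mL
Volume remaining = 185 − 154.9959 = 30.00413 mL
Drug remaining = 30.00413 mL × 3340.541 mcg/mL = 100230 mcg = 100.23 mg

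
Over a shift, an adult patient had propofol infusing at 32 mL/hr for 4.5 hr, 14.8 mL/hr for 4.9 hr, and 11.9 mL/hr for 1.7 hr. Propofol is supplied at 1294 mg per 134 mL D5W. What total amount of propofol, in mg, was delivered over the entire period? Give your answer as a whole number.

Concentration = 1294 mg ÷ 134 mL = 9.656716 mg/mL
Stage 1: 32 mL/hr × 4.5 hr = 144 mL → 144 mL × 9.656716 mg/mL = 1390.567 mg
Stage 2: 14.8 mL/hr × 4.9 hr = 72.52 mL → 72.52 mL × 9.656716 mg/mL = 700.3051 mg
Stage 3: 11.9 mL/hr × 1.7 hr = 20.23 mL → 20.23 mL × 9.656716 mg/mL = 195.3554 mg
Total = 1390.567 + 700.3051 + 195.3554 = 2286.228 mg

2286 mg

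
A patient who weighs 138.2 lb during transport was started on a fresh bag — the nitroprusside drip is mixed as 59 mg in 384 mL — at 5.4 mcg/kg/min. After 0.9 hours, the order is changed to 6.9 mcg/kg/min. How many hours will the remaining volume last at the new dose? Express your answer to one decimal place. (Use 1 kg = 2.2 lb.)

1.6 hours

Initial rate:
Weight = 138.2 lb ÷ 2.2 lb/kg = 62.81818 kg
Dose = 5.4 mcg/kg/min × 62.81818 kg = 339.2182 mcg/min
339.2182 mcg/min × 60 min/hr = 20353.09 mcg/hr
Concentration = 59 mg ÷ 384 mL = 0.1536458 mg/mL = 153.6458 mcg/mL
Rate = 20353.09 mcg/hr ÷ 153.6458 mcg/mL = 132.4676 mL/hr
Volume infused so far = 132.4676 mL/hr × 0.9 hr = 119.2208 mL
Volume remaining = 384 − 119.2208 = 264.7792 mL
New rate:
Dose = 6.9 mcg/kg/min × 62.81818 kg = 433.4455 mcg/min
433.4455 mcg/min × 60 min/hr = 26006.73 mcg/hr
Rate = 26006.73 mcg/hr ÷ 153.6458 mcg/mL = 169.2641 mL/hr
Time remaining = 264.7792 mL ÷ 169.2641 mL/hr = 1.564296 hr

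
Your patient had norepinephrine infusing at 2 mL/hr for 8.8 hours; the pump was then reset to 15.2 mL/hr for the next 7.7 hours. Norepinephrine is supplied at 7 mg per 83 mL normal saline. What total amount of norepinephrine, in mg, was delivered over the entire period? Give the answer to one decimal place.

Concentration = 7 mg ÷ 83 mL = 0.08433735 mg/mL
Stage 1: 2 mL/hr × 8.8 hr = 17.6 mL → 17.6 mL × 0.08433735 mg/mL = 1.484337 mg
Stage 2: 15.2 mL/hr × 7.7 hr = 117.04 mL → 117.04 mL × 0.08433735 mg/mL = 9.870843 mg
Total = 1.484337 + 9.870843 = 11.35518 mg

11.4 mg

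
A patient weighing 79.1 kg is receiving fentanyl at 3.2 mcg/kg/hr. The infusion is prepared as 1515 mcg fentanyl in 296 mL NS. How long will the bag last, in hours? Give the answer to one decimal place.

Dose = 3.2 mcg/kg/hr × 79.1 kg = 253.12 mcg/hr
Concentration = 1515 mcg ÷ 296 mL = 5.118243 mcg/mL
Rate = 253.12 mcg/hr ÷ 5.118243 mcg/mL = 49.45447 mL/hr
Duration = 296 mL ÷ 49.45447 mL/hr = 5.985303 hr

6.0 hours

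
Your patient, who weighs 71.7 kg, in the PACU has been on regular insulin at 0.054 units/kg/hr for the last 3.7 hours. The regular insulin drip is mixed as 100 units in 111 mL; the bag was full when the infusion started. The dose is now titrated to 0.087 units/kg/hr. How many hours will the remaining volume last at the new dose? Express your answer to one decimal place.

13.7 hours

Initial rate:
Dose = 0.054 units/kg/hr × 71.7 kg = 3.8718 units/hr
Concentration = 100 units ÷ 111 mL = 0.9009009 units/mL
Rate = 3.8718 units/hr ÷ 0.9009009 units/mL = 4.297698 mL/hr
Volume infused so far = 4.297698 mL/hr × 3.7 hr = 15.90148 mL
Volume remaining = 111 − 15.90148 = 95.09852 mL
New rate:
Dose = 0.087 units/kg/hr × 71.7 kg = 6.2379 units/hr
Rate = 6.2379 units/hr ÷ 0.9009009 units/mL = 6.924069 mL/hr
Time remaining = 95.09852 mL ÷ 6.924069 mL/hr = 13.73448 hr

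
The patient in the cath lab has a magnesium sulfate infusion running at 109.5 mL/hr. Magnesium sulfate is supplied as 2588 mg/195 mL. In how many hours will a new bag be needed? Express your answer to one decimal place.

Duration = 195 mL ÷ 109.5 mL/hr = 1.780822 hr

1.8 hours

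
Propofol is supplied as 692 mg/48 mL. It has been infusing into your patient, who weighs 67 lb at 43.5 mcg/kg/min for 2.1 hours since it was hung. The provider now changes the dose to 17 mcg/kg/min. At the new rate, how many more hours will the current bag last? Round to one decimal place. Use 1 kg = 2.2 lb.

Initial rate:
Weight = 67 lb ÷ 2.2 lb/kg = 30.45455 kg
Dose = 43.5 mcg/kg/min × 30.45455 kg = 1324.773 mcg/min
1324.773 mcg/min × 60 min/hr = 79486.36 mcg/hr
Concentration = 692 mg ÷ 48 mL = 14.41667 mg/mL = 14416.67 mcg/mL
Rate = 79486.36 mcg/hr ÷ 14416.67 mcg/mL = 5.513505 mL/hr
Volume infused so far = 5.513505 mL/hr × 2.1 hr = 11.57836 mL
Volume remaining = 48 − 11.57836 = 36.42164 mL
New rate:
Dose = 17 mcg/kg/min × 30.45455 kg = 517.7273 mcg/min
517.7273 mcg/min × 60 min/hr = 31063.64 mcg/hr
Rate = 31063.64 mcg/hr ÷ 14416.67 mcg/mL = 2.154703 mL/hr
Time remaining = 36.42164 mL ÷ 2.154703 mL/hr = 16.90332 hr

16.9 hours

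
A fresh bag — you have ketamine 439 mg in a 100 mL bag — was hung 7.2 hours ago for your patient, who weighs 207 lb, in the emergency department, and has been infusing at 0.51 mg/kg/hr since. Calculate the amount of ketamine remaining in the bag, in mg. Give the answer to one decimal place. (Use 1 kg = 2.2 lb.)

Weight = 207 lb ÷ 2.2 lb/kg = 94.09091 kg
Dose = 0.51 mg/kg/hr × 94.09091 kg = 47.98636 mg/hr
Concentration = 439 mg ÷ 100 mL = 4.39 mg/mL
Rate = 47.98636 mg/hr ÷ 4.39 mg/mL = 10.93083 mL/hr
Volume infused = 10.93083 mL/hr × 7.2 hr = 78.70201 mL
Volume remaining = 100 − 78.70201 = 21.29799 mL
Drug remaining = 21.29799 mL × 4.39 mg/mL = 93.49818 mg

93.5 mg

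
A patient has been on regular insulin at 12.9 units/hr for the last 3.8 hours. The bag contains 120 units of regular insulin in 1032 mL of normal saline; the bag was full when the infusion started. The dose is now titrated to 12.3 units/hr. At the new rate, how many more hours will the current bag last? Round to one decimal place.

5.8 hours

Initial rate:
Concentration = 120 units ÷ 1032 mL = 0.1162791 units/mL
Rate = 12.9 units/hr ÷ 0.1162791 units/mL = 110.94 mL/hr
Volume infused so far = 110.94 mL/hr × 3.8 hr = 421.572 mL
Volume remaining = 1032 − 421.572 = 610.428 mL
New rate:
Rate = 12.3 units/hr ÷ 0.1162791 units/mL = 105.78 mL/hr
Time remaining = 610.428 mL ÷ 105.78 mL/hr = 5.770732 hr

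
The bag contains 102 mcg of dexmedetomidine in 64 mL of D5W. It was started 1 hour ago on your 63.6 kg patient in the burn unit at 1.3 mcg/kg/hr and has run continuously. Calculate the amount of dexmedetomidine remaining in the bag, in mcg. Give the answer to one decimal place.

Dose = 1.3 mcg/kg/hr × 63.6 kg = 82.68 mcg/hr
Concentration = 102 mcg ÷ 64 mL = 1.59375 mcg/mL
Rate = 82.68 mcg/hr ÷ 1.59375 mcg/mL = 51.87765 mL/hr
Volume infused = 51.87765 mL/hr × 1 hr = 51.87765 mL
Volume remaining = 64 − 51.87765 = 12.12235 mL
Drug remaining = 12.12235 mL × 1.59375 mcg/mL = 19.32 mcg

19.3 mcg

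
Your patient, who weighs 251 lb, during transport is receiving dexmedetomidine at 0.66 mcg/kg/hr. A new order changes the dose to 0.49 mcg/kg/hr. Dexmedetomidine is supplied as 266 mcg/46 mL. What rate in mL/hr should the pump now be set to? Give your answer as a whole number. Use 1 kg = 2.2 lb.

10 mL/hr

Weight = 251 lb ÷ 2.2 lb/kg = 114.0909 kg
Dose = 0.49 mcg/kg/hr × 114.0909 kg = 55.90455 mcg/hr
Concentration = 266 mcg ÷ 46 mL = 5.782609 mcg/mL
Rate = 55.90455 mcg/hr ÷ 5.782609 mcg/mL = 9.667703 mL/hr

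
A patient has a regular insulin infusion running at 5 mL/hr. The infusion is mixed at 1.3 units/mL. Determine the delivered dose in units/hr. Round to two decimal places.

6.50 units/hr

Drug rate = 5 mL/hr × 1.3 units/mL = 6.5 units/hr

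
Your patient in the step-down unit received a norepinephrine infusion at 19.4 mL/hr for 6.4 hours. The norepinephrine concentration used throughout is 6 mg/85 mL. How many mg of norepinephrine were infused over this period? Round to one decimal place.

Concentration = 6 mg ÷ 85 mL = 0.07058824 mg/mL = 70.58824 mcg/mL
Drug rate = 19.4 mL/hr × 70.58824 mcg/mL = 1369.412 mcg/hr
Total = 1369.412 mcg/hr × 6.4 hr = 8764.235 mcg = 8.764235 mg

8.8 mg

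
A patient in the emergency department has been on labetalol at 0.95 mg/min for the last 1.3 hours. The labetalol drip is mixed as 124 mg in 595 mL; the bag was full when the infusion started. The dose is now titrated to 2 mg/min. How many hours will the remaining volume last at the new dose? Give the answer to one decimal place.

Initial rate:
0.95 mg/min × 60 min/hr = 57 mg/hr
Concentration = 124 mg ÷ 595 mL = 0.2084034 mg/mL
Rate = 57 mg/hr ÷ 0.2084034 mg/mL = 273.5081 mL/hr
Volume infused so far = 273.5081 mL/hr × 1.3 hr = 355.5605 mL
Volume remaining = 595 − 355.5605 = 239.4395 mL
New rate:
2 mg/min × 60 min/hr = 120 mg/hr
Rate = 120 mg/hr ÷ 0.2084034 mg/mL = 575.8065 mL/hr
Time remaining = 239.4395 mL ÷ 575.8065 mL/hr = 0.4158333 hr

0.4 hours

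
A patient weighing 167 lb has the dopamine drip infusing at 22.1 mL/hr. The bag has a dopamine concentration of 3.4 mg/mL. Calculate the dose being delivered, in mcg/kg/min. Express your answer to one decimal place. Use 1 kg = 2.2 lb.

16.5 mcg/kg/min

Weight = 167 lb ÷ 2.2 lb/kg = 75.90909 kg
Concentration = 3.4 mg/mL = 3400 mcg/mL
Drug rate = 22.1 mL/hr × 3400 mcg/mL = 75140 mcg/hr
75140 mcg/hr ÷ 60 min/hr = 1252.333 mcg/min
1252.333 mcg/min ÷ 75.90909 kg = 16.4978 mcg/kg/min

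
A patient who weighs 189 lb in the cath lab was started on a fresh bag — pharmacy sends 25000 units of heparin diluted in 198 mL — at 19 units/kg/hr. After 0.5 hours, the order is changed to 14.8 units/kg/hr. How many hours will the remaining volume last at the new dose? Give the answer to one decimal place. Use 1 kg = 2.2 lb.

Initial rate:
Weight = 189 lb ÷ 2.2 lb/kg = 85.90909 kg
Dose = 19 units/kg/hr × 85.90909 kg = 1632.273 units/hr
Concentration = 25000 units ÷ 198 mL = 126.2626 units/mL
Rate = 1632.273 units/hr ÷ 126.2626 units/mL = 12.9276 mL/hr
Volume infused so far = 12.9276 mL/hr × 0.5 hr = 6.4638 mL
Volume remaining = 198 − 6.4638 = 191.5362 mL
New rate:
Dose = 14.8 units/kg/hr × 85.90909 kg = 1271.455 units/hr
Rate = 1271.455 units/hr ÷ 126.2626 units/mL = 10.06992 mL/hr
Time remaining = 191.5362 mL ÷ 10.06992 mL/hr = 19.02063 hr

19.0 hours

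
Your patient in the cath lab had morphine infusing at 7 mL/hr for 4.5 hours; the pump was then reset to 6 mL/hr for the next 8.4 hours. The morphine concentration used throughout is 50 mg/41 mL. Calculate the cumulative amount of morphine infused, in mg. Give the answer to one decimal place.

99.9 mg

Concentration = 50 mg ÷ 41 mL = 1.219512 mg/mL
Stage 1: 7 mL/hr × 4.5 hr = 31.5 mL → 31.5 mL × 1.219512 mg/mL = 38.41463 mg
Stage 2: 6 mL/hr × 8.4 hr = 50.4 mL → 50.4 mL × 1.219512 mg/mL = 61.46341 mg
Total = 38.41463 + 61.46341 = 99.87805 mg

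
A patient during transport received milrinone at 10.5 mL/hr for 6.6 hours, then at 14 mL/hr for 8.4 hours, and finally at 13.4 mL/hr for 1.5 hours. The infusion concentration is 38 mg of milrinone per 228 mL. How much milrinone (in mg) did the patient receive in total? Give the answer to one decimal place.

Concentration = 38 mg ÷ 228 mL = 0.1666667 mg/mL
Stage 1: 10.5 mL/hr × 6.6 hr = 69.3 mL → 69.3 mL × 0.1666667 mg/mL = 11.55 mg
Stage 2: 14 mL/hr × 8.4 hr = 117.6 mL → 117.6 mL × 0.1666667 mg/mL = 19.6 mg
Stage 3: 13.4 mL/hr × 1.5 hr = 20.1 mL → 20.1 mL × 0.1666667 mg/mL = 3.35 mg
Total = 11.55 + 19.6 + 3.35 = 34.5 mg

34.5 mg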